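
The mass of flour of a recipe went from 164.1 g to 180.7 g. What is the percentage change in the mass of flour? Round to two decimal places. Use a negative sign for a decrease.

10.12%

Change: 180.7 − 164.1 = 16.6.
Relative to the original: 16.6 ÷ 164.1 ≈ 10.12%.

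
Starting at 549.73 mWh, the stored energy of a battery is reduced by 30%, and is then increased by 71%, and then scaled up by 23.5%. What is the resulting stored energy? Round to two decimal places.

812.66 mWh

Each change multiplies by a factor: 0.7 × 1.71 × 1.235 = 1.478295.
549.73 × 1.478295 = 812.66311035 ≈ 812.66.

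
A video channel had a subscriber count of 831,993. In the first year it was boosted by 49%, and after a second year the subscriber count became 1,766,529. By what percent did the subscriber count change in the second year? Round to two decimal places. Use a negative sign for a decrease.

42.50%

After the first year: 831,993 × 1.49 = 1239669.57.
Second-year multiplier: 1,766,529 ÷ 1239669.57 ≈ 1.425.
That is a change of 42.50%.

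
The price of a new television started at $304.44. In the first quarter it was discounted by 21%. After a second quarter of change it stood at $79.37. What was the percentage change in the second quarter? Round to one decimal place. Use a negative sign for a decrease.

After the first quarter: $304.44 × 0.79 = $240.5076.
Second-quarter multiplier: $79.37 ÷ $240.5076 ≈ 0.33001.
That is a change of -67.0%.

-67.0%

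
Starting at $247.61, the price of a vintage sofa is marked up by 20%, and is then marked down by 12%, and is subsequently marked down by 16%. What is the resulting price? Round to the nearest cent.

Apply the 20% increase: $247.61 × 1.2 = $297.132.
12% decrease: $297.132 × 0.88 = $261.47616.
After the 16% decrease: $261.47616 × 0.84 = $219.6399744 ≈ $219.64.

$219.64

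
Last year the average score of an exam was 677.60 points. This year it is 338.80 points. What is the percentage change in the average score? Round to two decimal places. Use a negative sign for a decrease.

Change: 338.80 − 677.60 = -338.80.
Relative to the original: -338.80 ÷ 677.60 = -50.00%.

-50.00%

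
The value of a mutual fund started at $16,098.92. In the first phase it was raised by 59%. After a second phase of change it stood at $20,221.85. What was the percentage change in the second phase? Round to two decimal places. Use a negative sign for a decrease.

After the first phase: $16,098.92 × 1.59 = $25597.2828.
Second-phase multiplier: $20,221.85 ÷ $25597.2828 ≈ 0.79.
That is a change of -21.00%.

-21.00%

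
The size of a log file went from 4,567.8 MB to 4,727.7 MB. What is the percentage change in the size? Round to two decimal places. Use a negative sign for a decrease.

Change: 4,727.7 − 4,567.8 = 159.9.
Relative to the original: 159.9 ÷ 4,567.8 ≈ 3.50%.

3.50%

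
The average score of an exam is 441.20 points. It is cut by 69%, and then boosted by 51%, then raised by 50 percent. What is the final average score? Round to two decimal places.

309.79 points

Each change multiplies by a factor: 0.31 × 1.51 × 1.5 = 0.70215.
441.20 × 0.70215 = 309.78858 ≈ 309.79.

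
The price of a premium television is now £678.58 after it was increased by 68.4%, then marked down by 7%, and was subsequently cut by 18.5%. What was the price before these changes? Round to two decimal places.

£531.64

Undoing the 18.5% decrease: £678.58 ÷ 0.815 ≈ £832.613497.
Undoing the 7% decrease: £832.613497 ÷ 0.93 ≈ £895.28333.
Undoing the 68.4% increase: £895.28333 ÷ 1.684 ≈ £531.64.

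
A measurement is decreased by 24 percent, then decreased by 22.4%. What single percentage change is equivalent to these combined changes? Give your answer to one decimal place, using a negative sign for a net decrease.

-41.0%

The combined multiplier is 0.76 × 0.776 = 0.58976.
That corresponds to a decrease of 41.0%.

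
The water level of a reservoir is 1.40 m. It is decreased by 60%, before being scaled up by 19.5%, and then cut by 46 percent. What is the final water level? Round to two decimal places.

0.36 m

Each change multiplies by a factor: 0.4 × 1.195 × 0.54 = 0.25812.
1.40 × 0.25812 = 0.361368 ≈ 0.36.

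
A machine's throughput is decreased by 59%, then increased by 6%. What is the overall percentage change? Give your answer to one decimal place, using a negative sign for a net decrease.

-56.5%

A 59% decrease multiplies by 0.41.
Then a 6% increase: 0.41 × 1.06 = 0.4346.
Overall factor 0.4346, i.e. -56.5%.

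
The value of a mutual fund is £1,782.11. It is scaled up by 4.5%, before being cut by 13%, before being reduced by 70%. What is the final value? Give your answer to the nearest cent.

Each change multiplies by a factor: 1.045 × 0.87 × 0.3 = 0.272745.
£1,782.11 × 0.272745 = £486.06159195 ≈ £486.06.

£486.06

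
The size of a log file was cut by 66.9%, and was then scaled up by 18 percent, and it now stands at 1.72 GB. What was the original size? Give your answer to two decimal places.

Undoing the 18% increase: 1.72 ÷ 1.18 ≈ 1.457627.
Undoing the 66.9% decrease: 1.457627 ÷ 0.331 ≈ 4.40 GB.

4.40 GB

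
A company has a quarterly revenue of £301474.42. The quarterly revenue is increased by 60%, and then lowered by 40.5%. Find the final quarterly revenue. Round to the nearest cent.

£287003.65

Each change multiplies by a factor: 1.6 × 0.595 = 0.952.
£301474.42 × 0.952 = £287003.64784 ≈ £287003.65.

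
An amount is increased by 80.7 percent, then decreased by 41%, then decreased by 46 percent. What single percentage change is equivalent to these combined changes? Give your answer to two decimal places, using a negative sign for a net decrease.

The combined multiplier is 1.807 × 0.59 × 0.54 = 0.5757102.
That corresponds to a decrease of 42.43%.

-42.43%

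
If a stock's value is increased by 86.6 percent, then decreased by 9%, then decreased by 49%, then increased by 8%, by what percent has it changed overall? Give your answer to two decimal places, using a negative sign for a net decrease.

-6.47%

An 86.6% increase multiplies by 1.866.
Then a 9% decrease: 1.866 × 0.91 = 1.69806.
Then a 49% decrease: 1.69806 × 0.51 = 0.8660106.
Then an 8% increase: 0.8660106 × 1.08 = 0.935291448.
Overall factor 0.935291448, i.e. -6.47%.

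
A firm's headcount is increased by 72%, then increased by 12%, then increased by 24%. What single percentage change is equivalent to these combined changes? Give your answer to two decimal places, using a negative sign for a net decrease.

138.87%

A 72% increase multiplies by 1.72.
Then a 12% increase: 1.72 × 1.12 = 1.9264.
Then a 24% increase: 1.9264 × 1.24 = 2.388736.
Overall factor 2.388736, i.e. 138.87%.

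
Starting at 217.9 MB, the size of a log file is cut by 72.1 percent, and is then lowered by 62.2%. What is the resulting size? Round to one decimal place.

23.0 MB

72.1% decrease: 217.9 × 0.279 = 60.7941.
After the 62.2% decrease: 60.7941 × 0.378 = 22.9801698 ≈ 23.0.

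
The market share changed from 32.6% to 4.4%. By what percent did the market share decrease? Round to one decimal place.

The change is 4.4 − 32.6 = -28.2 percentage points.
Relative to the original 32.6%, that is -28.2 ÷ 32.6 ≈ -86.5%.
So the market share fell by 86.5%.

86.5%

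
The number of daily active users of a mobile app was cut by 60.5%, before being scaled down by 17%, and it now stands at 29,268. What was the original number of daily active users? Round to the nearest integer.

Undoing the 17% decrease: 29,268 ÷ 0.83 ≈ 35262.650602.
Undoing the 60.5% decrease: 35262.650602 ÷ 0.395 ≈ 89,273.

89,273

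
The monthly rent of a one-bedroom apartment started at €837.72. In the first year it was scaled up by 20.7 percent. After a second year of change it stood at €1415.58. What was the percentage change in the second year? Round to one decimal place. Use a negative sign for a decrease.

After the first year: €837.72 × 1.207 = €1011.12804.
Second-year multiplier: €1415.58 ÷ €1011.12804 ≈ 1.4.
That is a change of 40.0%.

40.0%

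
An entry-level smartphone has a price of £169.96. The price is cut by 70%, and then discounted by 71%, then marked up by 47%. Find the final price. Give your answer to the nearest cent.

£21.74

Apply the 70% decrease: £169.96 × 0.3 = £50.988.
After the 71% decrease: £50.988 × 0.29 = £14.78652.
47% increase: £14.78652 × 1.47 = £21.7361844 ≈ £21.74.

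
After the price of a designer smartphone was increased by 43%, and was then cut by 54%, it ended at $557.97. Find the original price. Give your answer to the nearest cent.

$848.24

The overall multiplier applied was 1.43 × 0.46 = 0.6578.
So the original price was $557.97 ÷ 0.6578 ≈ $848.24.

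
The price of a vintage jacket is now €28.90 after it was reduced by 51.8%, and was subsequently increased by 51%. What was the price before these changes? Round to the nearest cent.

€39.71

The overall multiplier applied was 0.482 × 1.51 = 0.72782.
So the original price was €28.90 ÷ 0.72782 ≈ €39.71.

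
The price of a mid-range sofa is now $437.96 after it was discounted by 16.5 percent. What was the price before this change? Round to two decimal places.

$524.50

The overall multiplier applied was 0.835.
So the original price was $437.96 ÷ 0.835 ≈ $524.50.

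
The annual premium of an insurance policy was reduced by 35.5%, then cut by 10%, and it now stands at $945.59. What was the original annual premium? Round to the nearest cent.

The overall multiplier applied was 0.645 × 0.9 = 0.5805.
So the original annual premium was $945.59 ÷ 0.5805 ≈ $1628.92.

$1628.92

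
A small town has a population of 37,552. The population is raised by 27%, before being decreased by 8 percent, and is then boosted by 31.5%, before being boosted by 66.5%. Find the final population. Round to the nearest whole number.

96,065

Apply the 27% increase: 37,552 × 1.27 = 47691.04.
Apply the 8% decrease: 47691.04 × 0.92 = 43875.7568.
After the 31.5% increase: 43875.7568 × 1.315 = 57696.620192.
After the 66.5% increase: 57696.620192 × 1.665 = 96064.87261968 ≈ 96,065.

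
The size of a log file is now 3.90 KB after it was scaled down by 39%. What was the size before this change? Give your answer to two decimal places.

The overall multiplier applied was 0.61.
So the original size was 3.90 ÷ 0.61 ≈ 6.39 KB.

6.39 KB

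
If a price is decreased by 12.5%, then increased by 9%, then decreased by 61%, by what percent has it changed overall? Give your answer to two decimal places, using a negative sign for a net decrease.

-62.80%

The combined multiplier is 0.875 × 1.09 × 0.39 = 0.3719625.
That corresponds to a decrease of 62.80%.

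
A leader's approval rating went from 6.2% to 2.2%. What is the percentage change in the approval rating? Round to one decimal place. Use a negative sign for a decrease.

-64.5%

The change is 2.2 − 6.2 = -4.0 percentage points.
Relative to the original 6.2%, that is -4.0 ÷ 6.2 ≈ -64.5%.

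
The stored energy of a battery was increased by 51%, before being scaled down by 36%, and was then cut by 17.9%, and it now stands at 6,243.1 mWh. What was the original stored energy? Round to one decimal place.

7,868.6 mWh

The overall multiplier applied was 1.51 × 0.64 × 0.821 = 0.7934144.
So the original stored energy was 6,243.1 ÷ 0.7934144 ≈ 7,868.6 mWh.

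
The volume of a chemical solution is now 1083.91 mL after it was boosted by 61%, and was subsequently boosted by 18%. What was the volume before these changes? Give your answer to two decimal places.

570.54 mL

The overall multiplier applied was 1.61 × 1.18 = 1.8998.
So the original volume was 1083.91 ÷ 1.8998 ≈ 570.54 mL.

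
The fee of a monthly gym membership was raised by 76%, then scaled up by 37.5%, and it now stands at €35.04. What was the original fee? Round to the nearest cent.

Undoing the 37.5% increase: €35.04 ÷ 1.375 ≈ €25.483636.
Undoing the 76% increase: €25.483636 ÷ 1.76 ≈ €14.48.

€14.48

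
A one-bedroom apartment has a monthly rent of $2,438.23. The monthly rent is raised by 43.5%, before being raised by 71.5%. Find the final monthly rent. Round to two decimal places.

Each change multiplies by a factor: 1.435 × 1.715 = 2.461025.
$2,438.23 × 2.461025 = $6000.54498575 ≈ $6,000.54.

$6,000.54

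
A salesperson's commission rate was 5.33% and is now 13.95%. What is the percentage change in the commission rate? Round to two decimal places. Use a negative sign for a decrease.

161.73%

The change is 13.95 − 5.33 = 8.62 percentage points.
Relative to the original 5.33%, that is 8.62 ÷ 5.33 ≈ 161.73%.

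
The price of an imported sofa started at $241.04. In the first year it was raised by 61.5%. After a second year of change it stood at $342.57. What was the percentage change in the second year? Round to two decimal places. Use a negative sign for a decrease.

After the first year: $241.04 × 1.615 = $389.2796.
Second-year multiplier: $342.57 ÷ $389.2796 ≈ 0.88001.
That is a change of -12.00%.

-12.00%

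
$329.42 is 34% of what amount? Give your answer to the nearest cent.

$329.42 ÷ 0.34 ≈ $968.88.

$968.88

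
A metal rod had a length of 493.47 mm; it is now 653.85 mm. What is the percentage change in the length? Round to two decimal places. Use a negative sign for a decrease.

Change: 653.85 − 493.47 = 160.38.
Relative to the original: 160.38 ÷ 493.47 ≈ 32.50%.

32.50%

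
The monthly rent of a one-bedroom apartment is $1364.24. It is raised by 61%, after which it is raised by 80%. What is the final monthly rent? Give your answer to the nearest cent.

Each change multiplies by a factor: 1.61 × 1.8 = 2.898.
$1364.24 × 2.898 = $3953.56752 ≈ $3953.57.

$3953.57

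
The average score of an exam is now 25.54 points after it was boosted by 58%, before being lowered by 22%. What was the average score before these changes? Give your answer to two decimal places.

The overall multiplier applied was 1.58 × 0.78 = 1.2324.
So the original average score was 25.54 ÷ 1.2324 ≈ 20.72 points.

20.72 points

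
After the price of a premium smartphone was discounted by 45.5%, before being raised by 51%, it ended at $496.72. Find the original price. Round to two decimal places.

The overall multiplier applied was 0.545 × 1.51 = 0.82295.
So the original price was $496.72 ÷ 0.82295 ≈ $603.58.

$603.58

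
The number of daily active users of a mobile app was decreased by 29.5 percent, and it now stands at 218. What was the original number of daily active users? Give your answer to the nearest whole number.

The overall multiplier applied was 0.705.
So the original number of daily active users was 218 ÷ 0.705 ≈ 309.

309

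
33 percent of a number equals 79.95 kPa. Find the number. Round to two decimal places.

242.27 kPa

79.95 kPa ÷ 0.33 ≈ 242.27 kPa.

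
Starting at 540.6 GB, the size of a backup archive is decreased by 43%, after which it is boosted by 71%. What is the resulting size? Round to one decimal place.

43% decrease: 540.6 × 0.57 = 308.142.
Apply the 71% increase: 308.142 × 1.71 = 526.92282 ≈ 526.9.

526.9 GB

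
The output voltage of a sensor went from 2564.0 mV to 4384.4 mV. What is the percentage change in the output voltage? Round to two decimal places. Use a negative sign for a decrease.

71.00%

Change: 4384.4 − 2564.0 = 1820.4.
Relative to the original: 1820.4 ÷ 2564.0 ≈ 71.00%.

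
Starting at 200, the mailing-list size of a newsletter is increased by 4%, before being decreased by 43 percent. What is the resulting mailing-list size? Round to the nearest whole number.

Apply the 4% increase: 200 × 1.04 = 208.
Apply the 43% decrease: 208 × 0.57 = 118.56 ≈ 119.

119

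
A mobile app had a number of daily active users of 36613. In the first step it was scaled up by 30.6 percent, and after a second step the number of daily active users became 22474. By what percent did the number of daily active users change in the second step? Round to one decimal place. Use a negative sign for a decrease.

After the first step: 36613 × 1.306 = 47816.578.
Second-step multiplier: 22474 ÷ 47816.578 ≈ 0.47.
That is a change of -53.0%.

-53.0%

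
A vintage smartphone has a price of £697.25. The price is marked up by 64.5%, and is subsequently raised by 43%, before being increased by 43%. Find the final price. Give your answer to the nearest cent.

Each change multiplies by a factor: 1.645 × 1.43 × 1.43 = 3.3638605.
£697.25 × 3.3638605 = £2345.451733625 ≈ £2345.45.

£2345.45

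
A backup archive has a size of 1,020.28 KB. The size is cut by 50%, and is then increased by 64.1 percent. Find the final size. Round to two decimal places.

After the 50% decrease: 1,020.28 × 0.5 = 510.14.
64.1% increase: 510.14 × 1.641 = 837.13974 ≈ 837.14.

837.14 KB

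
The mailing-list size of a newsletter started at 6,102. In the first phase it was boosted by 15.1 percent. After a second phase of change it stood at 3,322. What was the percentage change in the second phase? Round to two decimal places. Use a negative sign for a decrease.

After the first phase: 6,102 × 1.151 = 7023.402.
Second-phase multiplier: 3,322 ÷ 7023.402 ≈ 0.47299.
That is a change of -52.70%.

-52.70%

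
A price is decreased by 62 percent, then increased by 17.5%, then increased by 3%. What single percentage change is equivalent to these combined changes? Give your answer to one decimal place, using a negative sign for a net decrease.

-54.0%

A 62% decrease multiplies by 0.38.
Then a 17.5% increase: 0.38 × 1.175 = 0.4465.
Then a 3% increase: 0.4465 × 1.03 = 0.459895.
Overall factor 0.459895, i.e. -54.0%.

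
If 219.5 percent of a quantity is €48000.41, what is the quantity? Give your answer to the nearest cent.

€48000.41 ÷ 2.195 ≈ €21868.07.

€21868.07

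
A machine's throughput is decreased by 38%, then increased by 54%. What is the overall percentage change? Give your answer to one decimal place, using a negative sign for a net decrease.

A 38% decrease multiplies by 0.62.
Then a 54% increase: 0.62 × 1.54 = 0.9548.
Overall factor 0.9548, i.e. -4.5%.

-4.5%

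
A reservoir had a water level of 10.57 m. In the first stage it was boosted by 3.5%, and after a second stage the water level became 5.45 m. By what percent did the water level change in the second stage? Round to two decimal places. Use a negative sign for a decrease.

-50.18%

After the first stage: 10.57 × 1.035 = 10.93995.
Second-stage multiplier: 5.45 ÷ 10.93995 ≈ 0.498174.
That is a change of -50.18%.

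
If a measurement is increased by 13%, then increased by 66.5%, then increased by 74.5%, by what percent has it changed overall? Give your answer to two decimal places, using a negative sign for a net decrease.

A 13% increase multiplies by 1.13.
Then a 66.5% increase: 1.13 × 1.665 = 1.88145.
Then a 74.5% increase: 1.88145 × 1.745 = 3.28313025.
Overall factor 3.28313025, i.e. 228.31%.

228.31%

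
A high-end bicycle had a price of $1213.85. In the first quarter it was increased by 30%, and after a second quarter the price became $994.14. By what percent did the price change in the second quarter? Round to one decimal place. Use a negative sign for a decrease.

After the first quarter: $1213.85 × 1.3 = $1578.005.
Second-quarter multiplier: $994.14 ÷ $1578.005 ≈ 0.63.
That is a change of -37.0%.

-37.0%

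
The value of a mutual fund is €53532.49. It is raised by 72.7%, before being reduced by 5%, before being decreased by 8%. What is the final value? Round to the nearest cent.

After the 72.7% increase: €53532.49 × 1.727 = €92450.61023.
Apply the 5% decrease: €92450.61023 × 0.95 = €87828.0797185.
After the 8% decrease: €87828.0797185 × 0.92 = €80801.83334102 ≈ €80801.83.

€80801.83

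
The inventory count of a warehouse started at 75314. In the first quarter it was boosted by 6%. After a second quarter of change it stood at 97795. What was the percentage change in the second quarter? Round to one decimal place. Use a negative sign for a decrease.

After the first quarter: 75314 × 1.06 = 79832.84.
Second-quarter multiplier: 97795 ÷ 79832.84 ≈ 1.225.
That is a change of 22.5%.

22.5%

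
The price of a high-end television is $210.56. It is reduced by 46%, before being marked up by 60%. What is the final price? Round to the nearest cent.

$181.92

Apply the 46% decrease: $210.56 × 0.54 = $113.7024.
60% increase: $113.7024 × 1.6 = $181.92384 ≈ $181.92.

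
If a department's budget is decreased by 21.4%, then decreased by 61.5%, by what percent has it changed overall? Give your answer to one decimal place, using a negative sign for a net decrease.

-69.7%

The combined multiplier is 0.786 × 0.385 = 0.30261.
That corresponds to a decrease of 69.7%.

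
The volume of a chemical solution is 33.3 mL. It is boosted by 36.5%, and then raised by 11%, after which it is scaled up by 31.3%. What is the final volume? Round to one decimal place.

36.5% increase: 33.3 × 1.365 = 45.4545.
11% increase: 45.4545 × 1.11 = 50.454495.
After the 31.3% increase: 50.454495 × 1.313 = 66.246751935 ≈ 66.2.

66.2 mL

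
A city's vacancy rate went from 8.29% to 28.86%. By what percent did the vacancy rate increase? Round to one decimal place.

The change is 28.86 − 8.29 = 20.57 percentage points.
Relative to the original 8.29%, that is 20.57 ÷ 8.29 ≈ 248.1%.
So the vacancy rate rose by 248.1%.

248.1%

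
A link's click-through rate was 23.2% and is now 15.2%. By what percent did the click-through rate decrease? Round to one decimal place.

34.5%

The change is 15.2 − 23.2 = -8.0 percentage points.
Relative to the original 23.2%, that is -8.0 ÷ 23.2 ≈ -34.5%.
So the click-through rate fell by 34.5%.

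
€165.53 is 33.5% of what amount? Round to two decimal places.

€165.53 ÷ 0.335 ≈ €494.12.

€494.12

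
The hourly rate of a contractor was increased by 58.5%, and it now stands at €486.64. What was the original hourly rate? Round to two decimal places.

€307.03

The overall multiplier applied was 1.585.
So the original hourly rate was €486.64 ÷ 1.585 ≈ €307.03.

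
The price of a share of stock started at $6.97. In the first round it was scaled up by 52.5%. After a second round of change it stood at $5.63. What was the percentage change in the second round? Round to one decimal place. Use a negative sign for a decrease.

-47.0%

After the first round: $6.97 × 1.525 = $10.62925.
Second-round multiplier: $5.63 ÷ $10.62925 ≈ 0.52967.
That is a change of -47.0%.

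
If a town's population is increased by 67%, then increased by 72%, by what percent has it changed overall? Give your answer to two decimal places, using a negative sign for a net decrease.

187.24%

The combined multiplier is 1.67 × 1.72 = 2.8724.
That corresponds to an increase of 187.24%.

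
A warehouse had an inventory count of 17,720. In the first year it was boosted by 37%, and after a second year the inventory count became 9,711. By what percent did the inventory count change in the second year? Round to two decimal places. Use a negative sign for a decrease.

-60.00%

After the first year: 17,720 × 1.37 = 24276.4.
Second-year multiplier: 9,711 ÷ 24276.4 ≈ 0.400018.
That is a change of -60.00%.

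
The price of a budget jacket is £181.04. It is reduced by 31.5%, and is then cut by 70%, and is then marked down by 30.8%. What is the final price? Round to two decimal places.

£25.74

31.5% decrease: £181.04 × 0.685 = £124.0124.
Apply the 70% decrease: £124.0124 × 0.3 = £37.20372.
30.8% decrease: £37.20372 × 0.692 = £25.74497424 ≈ £25.74.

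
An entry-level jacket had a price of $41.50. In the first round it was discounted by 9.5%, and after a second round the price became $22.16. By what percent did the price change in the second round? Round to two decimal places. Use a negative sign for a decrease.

-41.00%

After the first round: $41.50 × 0.905 = $37.5575.
Second-round multiplier: $22.16 ÷ $37.5575 ≈ 0.590029.
That is a change of -41.00%.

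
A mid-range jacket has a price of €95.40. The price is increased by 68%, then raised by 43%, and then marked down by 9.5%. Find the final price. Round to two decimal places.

€207.42

Each change multiplies by a factor: 1.68 × 1.43 × 0.905 = 2.174172.
€95.40 × 2.174172 = €207.4160088 ≈ €207.42.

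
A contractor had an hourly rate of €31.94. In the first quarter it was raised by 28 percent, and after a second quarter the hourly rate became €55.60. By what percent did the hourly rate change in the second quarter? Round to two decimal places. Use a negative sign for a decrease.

36.00%

After the first quarter: €31.94 × 1.28 = €40.8832.
Second-quarter multiplier: €55.60 ÷ €40.8832 ≈ 1.359972.
That is a change of 36.00%.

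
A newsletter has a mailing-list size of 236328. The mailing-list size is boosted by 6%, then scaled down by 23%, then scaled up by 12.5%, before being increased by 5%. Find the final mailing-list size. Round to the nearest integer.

227852

6% increase: 236328 × 1.06 = 250507.68.
After the 23% decrease: 250507.68 × 0.77 = 192890.9136.
12.5% increase: 192890.9136 × 1.125 = 217002.2778.
After the 5% increase: 217002.2778 × 1.05 = 227852.39169 ≈ 227852.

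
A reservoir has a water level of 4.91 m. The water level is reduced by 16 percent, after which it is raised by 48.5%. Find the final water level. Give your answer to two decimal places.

6.12 m

Each change multiplies by a factor: 0.84 × 1.485 = 1.2474.
4.91 × 1.2474 = 6.124734 ≈ 6.12.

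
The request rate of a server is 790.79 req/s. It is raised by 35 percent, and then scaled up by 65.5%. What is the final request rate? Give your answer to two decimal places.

Each change multiplies by a factor: 1.35 × 1.655 = 2.23425.
790.79 × 2.23425 = 1766.8225575 ≈ 1766.82.

1766.82 req/s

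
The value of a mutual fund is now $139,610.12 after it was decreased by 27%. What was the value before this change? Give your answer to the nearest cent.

$191,246.74

The overall multiplier applied was 0.73.
So the original value was $139,610.12 ÷ 0.73 ≈ $191,246.74.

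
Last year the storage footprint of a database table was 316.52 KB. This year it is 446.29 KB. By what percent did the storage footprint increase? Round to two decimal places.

Change: 446.29 − 316.52 = 129.77.
Relative to the original: 129.77 ÷ 316.52 ≈ 41.00%.
So the storage footprint increased by 41.00%.

41.00%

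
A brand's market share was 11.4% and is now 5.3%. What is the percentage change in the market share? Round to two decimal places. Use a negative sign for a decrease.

-53.51%

The change is 5.3 − 11.4 = -6.1 percentage points.
Relative to the original 11.4%, that is -6.1 ÷ 11.4 ≈ -53.51%.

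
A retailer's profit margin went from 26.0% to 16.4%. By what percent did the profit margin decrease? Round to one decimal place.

The change is 16.4 − 26.0 = -9.6 percentage points.
Relative to the original 26.0%, that is -9.6 ÷ 26.0 ≈ -36.9%.
So the profit margin fell by 36.9%.

36.9%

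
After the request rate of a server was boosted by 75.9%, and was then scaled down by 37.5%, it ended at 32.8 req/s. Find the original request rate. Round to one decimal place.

29.8 req/s

Undoing the 37.5% decrease: 32.8 ÷ 0.625 = 52.48.
Undoing the 75.9% increase: 52.48 ÷ 1.759 ≈ 29.8 req/s.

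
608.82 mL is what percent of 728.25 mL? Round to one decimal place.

608.82 mL ÷ 728.25 mL ≈ 83.6%.

83.6%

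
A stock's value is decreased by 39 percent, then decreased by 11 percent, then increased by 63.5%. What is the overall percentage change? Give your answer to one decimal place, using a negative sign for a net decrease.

A 39% decrease multiplies by 0.61.
Then an 11% decrease: 0.61 × 0.89 = 0.5429.
Then a 63.5% increase: 0.5429 × 1.635 = 0.8876415.
Overall factor 0.8876415, i.e. -11.2%.

-11.2%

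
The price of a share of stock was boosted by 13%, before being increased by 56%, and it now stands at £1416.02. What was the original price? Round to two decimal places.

The overall multiplier applied was 1.13 × 1.56 = 1.7628.
So the original price was £1416.02 ÷ 1.7628 ≈ £803.28.

£803.28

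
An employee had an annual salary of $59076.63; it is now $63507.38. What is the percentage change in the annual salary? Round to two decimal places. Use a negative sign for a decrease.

7.50%

Change: $63507.38 − $59076.63 = $4430.75.
Relative to the original: $4430.75 ÷ $59076.63 ≈ 7.50%.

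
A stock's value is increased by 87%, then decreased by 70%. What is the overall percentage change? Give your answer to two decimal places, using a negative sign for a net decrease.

The combined multiplier is 1.87 × 0.3 = 0.561.
That corresponds to a decrease of 43.90%.

-43.90%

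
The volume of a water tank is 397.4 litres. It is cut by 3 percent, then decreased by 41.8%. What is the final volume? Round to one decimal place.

Each change multiplies by a factor: 0.97 × 0.582 = 0.56454.
397.4 × 0.56454 = 224.348196 ≈ 224.3.

224.3 litres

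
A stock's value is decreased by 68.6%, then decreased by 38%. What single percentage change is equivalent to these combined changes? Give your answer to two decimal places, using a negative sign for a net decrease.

-80.53%

The combined multiplier is 0.314 × 0.62 = 0.19468.
That corresponds to a decrease of 80.53%.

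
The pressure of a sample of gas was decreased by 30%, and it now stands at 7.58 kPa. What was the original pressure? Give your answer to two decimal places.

The overall multiplier applied was 0.7.
So the original pressure was 7.58 ÷ 0.7 ≈ 10.83 kPa.

10.83 kPa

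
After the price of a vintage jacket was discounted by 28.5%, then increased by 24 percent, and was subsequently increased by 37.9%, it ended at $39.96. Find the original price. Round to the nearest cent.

$32.68

The overall multiplier applied was 0.715 × 1.24 × 1.379 = 1.2226214.
So the original price was $39.96 ÷ 1.2226214 ≈ $32.68.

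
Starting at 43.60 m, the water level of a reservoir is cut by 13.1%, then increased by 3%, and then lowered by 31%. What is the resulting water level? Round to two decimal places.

13.1% decrease: 43.60 × 0.869 = 37.8884.
Apply the 3% increase: 37.8884 × 1.03 = 39.025052.
Apply the 31% decrease: 39.025052 × 0.69 = 26.92728588 ≈ 26.93.

26.93 m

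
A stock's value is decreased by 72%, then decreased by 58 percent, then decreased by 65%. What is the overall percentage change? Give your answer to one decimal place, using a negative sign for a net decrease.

The combined multiplier is 0.28 × 0.42 × 0.35 = 0.04116.
That corresponds to a decrease of 95.9%.

-95.9%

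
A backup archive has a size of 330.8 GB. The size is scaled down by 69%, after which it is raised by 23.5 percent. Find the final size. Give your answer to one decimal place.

Each change multiplies by a factor: 0.31 × 1.235 = 0.38285.
330.8 × 0.38285 = 126.64678 ≈ 126.6.

126.6 GB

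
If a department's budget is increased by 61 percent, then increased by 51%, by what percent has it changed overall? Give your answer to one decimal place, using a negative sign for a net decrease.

A 61% increase multiplies by 1.61.
Then a 51% increase: 1.61 × 1.51 = 2.4311.
Overall factor 2.4311, i.e. 143.1%.

143.1%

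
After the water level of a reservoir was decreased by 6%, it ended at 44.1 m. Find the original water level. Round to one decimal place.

46.9 m

The overall multiplier applied was 0.94.
So the original water level was 44.1 ÷ 0.94 ≈ 46.9 m.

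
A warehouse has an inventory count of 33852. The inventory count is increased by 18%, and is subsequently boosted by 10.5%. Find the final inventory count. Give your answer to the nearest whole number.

44140

18% increase: 33852 × 1.18 = 39945.36.
After the 10.5% increase: 39945.36 × 1.105 = 44139.6228 ≈ 44140.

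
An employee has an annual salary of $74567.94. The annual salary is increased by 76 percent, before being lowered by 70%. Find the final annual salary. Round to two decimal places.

Each change multiplies by a factor: 1.76 × 0.3 = 0.528.
$74567.94 × 0.528 = $39371.87232 ≈ $39371.87.

$39371.87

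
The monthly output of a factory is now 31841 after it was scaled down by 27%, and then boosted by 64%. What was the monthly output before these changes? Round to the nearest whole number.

The overall multiplier applied was 0.73 × 1.64 = 1.1972.
So the original monthly output was 31841 ÷ 1.1972 ≈ 26596.

26596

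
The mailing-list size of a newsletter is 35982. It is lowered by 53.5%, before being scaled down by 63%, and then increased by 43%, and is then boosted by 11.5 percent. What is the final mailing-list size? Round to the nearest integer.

9871

Each change multiplies by a factor: 0.465 × 0.37 × 1.43 × 1.115 = 0.2743251225.
35982 × 0.2743251225 = 9870.766557795 ≈ 9871.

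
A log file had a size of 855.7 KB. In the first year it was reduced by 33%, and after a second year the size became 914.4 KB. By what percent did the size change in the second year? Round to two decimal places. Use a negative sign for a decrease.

59.49%

After the first year: 855.7 × 0.67 = 573.319.
Second-year multiplier: 914.4 ÷ 573.319 ≈ 1.594924.
That is a change of 59.49%.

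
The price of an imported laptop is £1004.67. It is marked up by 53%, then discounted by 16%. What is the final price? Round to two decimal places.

Each change multiplies by a factor: 1.53 × 0.84 = 1.2852.
£1004.67 × 1.2852 = £1291.201884 ≈ £1291.20.

£1291.20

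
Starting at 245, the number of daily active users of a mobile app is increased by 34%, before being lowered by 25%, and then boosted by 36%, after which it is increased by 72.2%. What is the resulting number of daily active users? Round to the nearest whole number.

577

After the 34% increase: 245 × 1.34 = 328.3.
After the 25% decrease: 328.3 × 0.75 = 246.225.
36% increase: 246.225 × 1.36 = 334.866.
72.2% increase: 334.866 × 1.722 = 576.639252 ≈ 577.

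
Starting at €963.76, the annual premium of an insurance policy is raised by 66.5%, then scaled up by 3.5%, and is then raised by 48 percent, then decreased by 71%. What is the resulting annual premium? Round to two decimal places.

66.5% increase: €963.76 × 1.665 = €1604.6604.
3.5% increase: €1604.6604 × 1.035 = €1660.823514.
Apply the 48% increase: €1660.823514 × 1.48 = €2458.01880072.
71% decrease: €2458.01880072 × 0.29 = €712.8254522088 ≈ €712.83.

€712.83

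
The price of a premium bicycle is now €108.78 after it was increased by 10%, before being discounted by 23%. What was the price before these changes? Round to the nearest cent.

€128.43

The overall multiplier applied was 1.1 × 0.77 = 0.847.
So the original price was €108.78 ÷ 0.847 ≈ €128.43.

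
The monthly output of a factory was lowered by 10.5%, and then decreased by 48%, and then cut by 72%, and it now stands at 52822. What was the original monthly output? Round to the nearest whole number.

405350

Undoing the 72% decrease: 52822 ÷ 0.28 = 188650.
Undoing the 48% decrease: 188650 ÷ 0.52 ≈ 362788.461538.
Undoing the 10.5% decrease: 362788.461538 ÷ 0.895 ≈ 405350.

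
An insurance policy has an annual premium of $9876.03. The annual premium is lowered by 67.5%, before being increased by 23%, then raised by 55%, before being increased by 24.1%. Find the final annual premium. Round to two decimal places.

Each change multiplies by a factor: 0.325 × 1.23 × 1.55 × 1.241 = 0.7689391125.
$9876.03 × 0.7689391125 = $7594.065743223375 ≈ $7594.07.

$7594.07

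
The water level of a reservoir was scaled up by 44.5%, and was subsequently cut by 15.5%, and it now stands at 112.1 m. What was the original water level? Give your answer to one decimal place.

Undoing the 15.5% decrease: 112.1 ÷ 0.845 ≈ 132.662722.
Undoing the 44.5% increase: 132.662722 ÷ 1.445 ≈ 91.8 m.

91.8 m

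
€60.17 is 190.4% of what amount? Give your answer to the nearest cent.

€60.17 ÷ 1.904 ≈ €31.60.

€31.60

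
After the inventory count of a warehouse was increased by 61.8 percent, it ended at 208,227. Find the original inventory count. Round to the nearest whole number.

128,694

The overall multiplier applied was 1.618.
So the original inventory count was 208,227 ÷ 1.618 ≈ 128,694.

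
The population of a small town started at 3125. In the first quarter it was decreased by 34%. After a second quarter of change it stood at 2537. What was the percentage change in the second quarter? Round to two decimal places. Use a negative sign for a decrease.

23.01%

After the first quarter: 3125 × 0.66 = 2062.5.
Second-quarter multiplier: 2537 ÷ 2062.5 ≈ 1.230061.
That is a change of 23.01%.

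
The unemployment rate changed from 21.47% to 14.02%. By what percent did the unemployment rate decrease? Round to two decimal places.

The change is 14.02 − 21.47 = -7.45 percentage points.
Relative to the original 21.47%, that is -7.45 ÷ 21.47 ≈ -34.70%.
So the unemployment rate fell by 34.70%.

34.70%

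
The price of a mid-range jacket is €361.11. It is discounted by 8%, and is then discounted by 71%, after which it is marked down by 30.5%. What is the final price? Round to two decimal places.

€66.96

Each change multiplies by a factor: 0.92 × 0.29 × 0.695 = 0.185426.
€361.11 × 0.185426 = €66.95918286 ≈ €66.96.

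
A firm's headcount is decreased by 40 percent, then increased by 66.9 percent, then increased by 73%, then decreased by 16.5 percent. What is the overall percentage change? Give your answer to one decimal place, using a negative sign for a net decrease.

44.7%

A 40% decrease multiplies by 0.6.
Then a 66.9% increase: 0.6 × 1.669 = 1.0014.
Then a 73% increase: 1.0014 × 1.73 = 1.732422.
Then a 16.5% decrease: 1.732422 × 0.835 = 1.44657237.
Overall factor 1.44657237, i.e. 44.7%.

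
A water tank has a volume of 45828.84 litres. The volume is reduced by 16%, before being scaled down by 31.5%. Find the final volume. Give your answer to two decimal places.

26369.91 litres

After the 16% decrease: 45828.84 × 0.84 = 38496.2256.
31.5% decrease: 38496.2256 × 0.685 = 26369.914536 ≈ 26369.91.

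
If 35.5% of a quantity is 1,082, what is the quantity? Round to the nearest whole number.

1,082 ÷ 0.355 ≈ 3,048.

3,048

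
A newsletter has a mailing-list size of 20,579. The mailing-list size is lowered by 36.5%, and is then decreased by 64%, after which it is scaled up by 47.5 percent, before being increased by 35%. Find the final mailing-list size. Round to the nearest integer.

After the 36.5% decrease: 20,579 × 0.635 = 13067.665.
64% decrease: 13067.665 × 0.36 = 4704.3594.
47.5% increase: 4704.3594 × 1.475 = 6938.930115.
After the 35% increase: 6938.930115 × 1.35 = 9367.55565525 ≈ 9,368.

9,368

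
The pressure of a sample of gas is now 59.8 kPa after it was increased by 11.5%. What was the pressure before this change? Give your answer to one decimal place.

The overall multiplier applied was 1.115.
So the original pressure was 59.8 ÷ 1.115 ≈ 53.6 kPa.

53.6 kPa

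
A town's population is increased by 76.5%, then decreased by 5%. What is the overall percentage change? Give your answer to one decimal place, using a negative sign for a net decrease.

67.7%

A 76.5% increase multiplies by 1.765.
Then a 5% decrease: 1.765 × 0.95 = 1.67675.
Overall factor 1.67675, i.e. 67.7%.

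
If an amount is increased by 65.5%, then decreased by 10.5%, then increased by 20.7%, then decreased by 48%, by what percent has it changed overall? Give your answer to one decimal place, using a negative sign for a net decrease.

-7.0%

A 65.5% increase multiplies by 1.655.
Then a 10.5% decrease: 1.655 × 0.895 = 1.481225.
Then a 20.7% increase: 1.481225 × 1.207 = 1.787838575.
Then a 48% decrease: 1.787838575 × 0.52 = 0.929676059.
Overall factor 0.929676059, i.e. -7.0%.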